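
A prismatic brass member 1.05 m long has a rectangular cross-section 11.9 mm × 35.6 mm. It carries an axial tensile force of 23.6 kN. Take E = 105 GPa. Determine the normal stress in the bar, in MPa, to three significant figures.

55.7 MPa

A = 423.6 mm².
σ = N/A = 23600/423.6 = 55.71 MPa.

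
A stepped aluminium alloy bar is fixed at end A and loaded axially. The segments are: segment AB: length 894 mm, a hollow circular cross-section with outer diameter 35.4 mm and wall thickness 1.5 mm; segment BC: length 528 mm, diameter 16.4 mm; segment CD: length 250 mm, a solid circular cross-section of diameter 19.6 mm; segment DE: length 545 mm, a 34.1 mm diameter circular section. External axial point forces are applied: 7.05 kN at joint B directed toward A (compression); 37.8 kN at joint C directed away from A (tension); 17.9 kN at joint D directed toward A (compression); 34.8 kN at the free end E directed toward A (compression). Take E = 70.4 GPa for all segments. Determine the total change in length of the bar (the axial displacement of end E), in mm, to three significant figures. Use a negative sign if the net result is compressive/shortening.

Internal axial forces (sectioning from the free end, tension +): N_DE = -34.8 kN, N_CD = -52.7 kN, N_BC = -14.9 kN, N_AB = -21.95 kN.
A_AB = 159.7 mm².
A_BC = 211.2 mm².
A_CD = 301.7 mm².
A_DE = 913.3 mm².
δ_AB = -21950·894/(159.7·70400) = -1.745 mm
δ_BC = -14900·528/(211.2·70400) = -0.529 mm
δ_CD = -52700·250/(301.7·70400) = -0.6203 mm
δ_DE = -34800·545/(913.3·70400) = -0.295 mm
δ = Σδ_i = -3.189 mm.

-3.19 mm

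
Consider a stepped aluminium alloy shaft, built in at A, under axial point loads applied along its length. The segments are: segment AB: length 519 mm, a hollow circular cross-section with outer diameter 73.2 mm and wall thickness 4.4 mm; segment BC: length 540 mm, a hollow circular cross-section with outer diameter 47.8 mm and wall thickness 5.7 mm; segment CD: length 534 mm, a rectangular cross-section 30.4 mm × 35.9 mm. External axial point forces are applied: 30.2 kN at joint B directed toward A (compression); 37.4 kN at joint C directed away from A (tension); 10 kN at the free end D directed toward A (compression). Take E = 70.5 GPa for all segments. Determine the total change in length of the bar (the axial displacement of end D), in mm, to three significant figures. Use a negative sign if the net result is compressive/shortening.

Internal axial forces (sectioning from the free end, tension +): N_CD = -10 kN, N_BC = 27.4 kN, N_AB = -2.8 kN.
A_AB = 951 mm².
A_BC = 753.9 mm².
A_CD = 1091 mm².
δ_AB = -2800·519/(951·70500) = -0.02167 mm
δ_BC = 27400·540/(753.9·70500) = 0.2784 mm
δ_CD = -10000·534/(1091·70500) = -0.0694 mm
δ = Σδ_i = 0.1873 mm.

0.187 mm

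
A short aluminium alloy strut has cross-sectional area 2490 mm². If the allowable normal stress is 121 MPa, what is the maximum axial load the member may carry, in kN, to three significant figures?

P_max = σ_allow · A = 121 · 2490 = 301300 N = 301.3 kN.

301 kN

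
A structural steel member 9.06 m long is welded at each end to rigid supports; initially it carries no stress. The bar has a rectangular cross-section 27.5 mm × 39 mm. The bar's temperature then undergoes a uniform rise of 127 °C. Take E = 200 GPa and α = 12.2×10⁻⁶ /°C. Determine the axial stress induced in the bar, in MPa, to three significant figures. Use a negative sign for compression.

Free thermal expansion αLΔT = 12.2e-6 · 9060 · 127 = 14.04 mm.
The walls impose strain ε = −(14.04)/9060 = -1.5494e-03; σ = Eε = 200000 · -1.5494e-03 = -309.9 MPa.

-310 MPa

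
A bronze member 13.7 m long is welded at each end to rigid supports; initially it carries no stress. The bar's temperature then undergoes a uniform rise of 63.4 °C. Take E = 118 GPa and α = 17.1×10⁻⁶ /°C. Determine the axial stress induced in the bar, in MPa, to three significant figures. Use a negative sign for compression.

Free thermal expansion αLΔT = 17.1e-6 · 13700 · 63.4 = 14.85 mm.
The walls impose strain ε = −(14.85)/13700 = -1.0841e-03; σ = Eε = 118000 · -1.0841e-03 = -127.9 MPa.

-128 MPa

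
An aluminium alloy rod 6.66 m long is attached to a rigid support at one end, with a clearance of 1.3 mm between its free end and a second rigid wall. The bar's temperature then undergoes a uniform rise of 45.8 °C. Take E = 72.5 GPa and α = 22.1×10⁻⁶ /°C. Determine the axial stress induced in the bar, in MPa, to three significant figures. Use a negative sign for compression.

Free thermal expansion αLΔT = 22.1e-6 · 6660 · 45.8 = 6.741 mm.
The walls engage after the gap closes; constrained expansion = 6.741 − 1.3 = 5.441 mm.
The walls impose strain ε = −(5.441)/6660 = -8.1698e-04; σ = Eε = 72500 · -8.1698e-04 = -59.23 MPa.

-59.2 MPa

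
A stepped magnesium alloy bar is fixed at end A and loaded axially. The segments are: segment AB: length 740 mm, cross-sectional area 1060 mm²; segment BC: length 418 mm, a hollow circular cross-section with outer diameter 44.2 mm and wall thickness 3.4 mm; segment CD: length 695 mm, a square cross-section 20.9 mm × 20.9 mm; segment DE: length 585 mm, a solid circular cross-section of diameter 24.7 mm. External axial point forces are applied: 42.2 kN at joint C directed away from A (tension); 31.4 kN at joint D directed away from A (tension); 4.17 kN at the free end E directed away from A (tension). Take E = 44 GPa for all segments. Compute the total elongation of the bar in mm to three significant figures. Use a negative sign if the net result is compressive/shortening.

4.33 mm

Internal axial forces (sectioning from the free end, tension +): N_DE = 4.17 kN, N_CD = 35.57 kN, N_BC = 77.77 kN, N_AB = 77.77 kN.
A_BC = 435.8 mm².
A_CD = 436.8 mm².
A_DE = 479.2 mm².
δ_AB = 77770·740/(1060·44000) = 1.234 mm
δ_BC = 77770·418/(435.8·44000) = 1.695 mm
δ_CD = 35570·695/(436.8·44000) = 1.286 mm
δ_DE = 4170·585/(479.2·44000) = 0.1157 mm
δ = Σδ_i = 4.331 mm.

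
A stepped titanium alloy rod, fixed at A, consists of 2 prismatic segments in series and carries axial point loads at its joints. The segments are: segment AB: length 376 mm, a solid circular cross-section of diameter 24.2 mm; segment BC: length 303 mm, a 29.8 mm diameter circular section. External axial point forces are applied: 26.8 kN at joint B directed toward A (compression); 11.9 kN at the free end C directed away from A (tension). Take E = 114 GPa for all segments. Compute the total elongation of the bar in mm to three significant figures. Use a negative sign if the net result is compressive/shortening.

Internal axial forces (sectioning from the free end, tension +): N_BC = 11.9 kN, N_AB = -14.9 kN.
A_AB = 460 mm².
A_BC = 697.5 mm².
δ_AB = -14900·376/(460·114000) = -0.1068 mm
δ_BC = 11900·303/(697.5·114000) = 0.04535 mm
δ = Σδ_i = -0.0615 mm.

-0.0615 mm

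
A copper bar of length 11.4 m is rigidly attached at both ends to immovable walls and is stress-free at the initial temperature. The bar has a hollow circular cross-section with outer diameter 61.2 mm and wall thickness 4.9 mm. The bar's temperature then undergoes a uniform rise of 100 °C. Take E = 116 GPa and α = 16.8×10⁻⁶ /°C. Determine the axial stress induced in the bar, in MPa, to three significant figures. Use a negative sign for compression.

-195 MPa

Free thermal expansion αLΔT = 16.8e-6 · 11400 · 100 = 19.15 mm.
The walls impose strain ε = −(19.15)/11400 = -1.6800e-03; σ = Eε = 116000 · -1.6800e-03 = -194.9 MPa.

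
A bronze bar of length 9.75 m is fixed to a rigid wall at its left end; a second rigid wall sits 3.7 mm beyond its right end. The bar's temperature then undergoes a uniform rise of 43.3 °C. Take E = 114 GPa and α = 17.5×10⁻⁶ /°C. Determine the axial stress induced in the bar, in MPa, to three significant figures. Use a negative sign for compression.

Free thermal expansion αLΔT = 17.5e-6 · 9750 · 43.3 = 7.388 mm.
The walls engage after the gap closes; constrained expansion = 7.388 − 3.7 = 3.688 mm.
The walls impose strain ε = −(3.688)/9750 = -3.7826e-04; σ = Eε = 114000 · -3.7826e-04 = -43.12 MPa.

-43.1 MPa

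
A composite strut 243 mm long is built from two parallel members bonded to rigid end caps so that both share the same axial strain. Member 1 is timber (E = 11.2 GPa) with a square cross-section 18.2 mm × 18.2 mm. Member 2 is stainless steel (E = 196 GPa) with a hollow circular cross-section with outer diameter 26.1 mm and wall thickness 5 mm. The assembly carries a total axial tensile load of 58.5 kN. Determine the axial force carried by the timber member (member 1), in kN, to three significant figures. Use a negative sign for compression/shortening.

A_1 = 331.2 mm².
A_2 = 331.4 mm².
Equal strain + equilibrium ⇒ each member carries load in proportion to AE: A₁E₁ = 3710000 N, A₂E₂ = 64960000 N, ΣAE = 68670000 N.
F₁ = P·A₁E₁/ΣAE = 58500·3710000/68670000 = 3160 N.

3.16 kN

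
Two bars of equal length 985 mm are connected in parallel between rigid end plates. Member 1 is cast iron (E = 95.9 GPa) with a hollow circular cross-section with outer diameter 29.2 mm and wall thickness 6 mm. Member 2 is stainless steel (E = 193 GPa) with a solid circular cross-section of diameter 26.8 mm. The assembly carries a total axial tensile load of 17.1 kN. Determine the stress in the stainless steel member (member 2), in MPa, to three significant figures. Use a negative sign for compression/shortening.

21.9 MPa

A_1 = 437.3 mm².
A_2 = 564.1 mm².
Equal strain + equilibrium ⇒ each member carries load in proportion to AE: A₁E₁ = 41940000 N, A₂E₂ = 108900000 N, ΣAE = 150800000 N.
σ₂ = P·E₂/ΣAE = 17100·193000/150800000 = 21.88 MPa.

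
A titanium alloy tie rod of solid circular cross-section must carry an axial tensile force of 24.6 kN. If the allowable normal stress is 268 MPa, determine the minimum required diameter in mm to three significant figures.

Required area A ≥ P/σ_allow = 24600/268 = 91.79 mm².
For a solid circular section, d ≥ √(4A/π) = 10.81 mm.

10.8 mm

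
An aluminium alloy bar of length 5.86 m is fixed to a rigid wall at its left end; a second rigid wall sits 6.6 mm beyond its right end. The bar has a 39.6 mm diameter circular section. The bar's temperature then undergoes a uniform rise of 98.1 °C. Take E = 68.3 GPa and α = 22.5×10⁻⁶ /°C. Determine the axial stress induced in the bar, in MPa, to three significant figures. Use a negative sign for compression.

-73.8 MPa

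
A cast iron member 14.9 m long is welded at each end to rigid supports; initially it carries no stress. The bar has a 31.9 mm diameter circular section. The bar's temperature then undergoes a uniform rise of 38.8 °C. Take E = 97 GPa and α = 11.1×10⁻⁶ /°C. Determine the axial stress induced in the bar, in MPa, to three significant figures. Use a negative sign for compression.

Free thermal expansion αLΔT = 11.1e-6 · 14900 · 38.8 = 6.417 mm.
The walls impose strain ε = −(6.417)/14900 = -4.3068e-04; σ = Eε = 97000 · -4.3068e-04 = -41.78 MPa.

-41.8 MPa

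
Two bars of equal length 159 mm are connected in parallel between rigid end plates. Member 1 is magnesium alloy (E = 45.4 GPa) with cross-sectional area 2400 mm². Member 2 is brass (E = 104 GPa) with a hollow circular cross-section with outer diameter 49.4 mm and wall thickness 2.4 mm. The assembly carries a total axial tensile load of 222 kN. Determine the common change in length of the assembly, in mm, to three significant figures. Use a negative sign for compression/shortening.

A_2 = 354.4 mm².
Equal strain + equilibrium ⇒ each member carries load in proportion to AE: A₁E₁ = 109000000 N, A₂E₂ = 36850000 N, ΣAE = 145800000 N.
δ = PL/ΣAE = 222000·159/145800000 = 0.2421 mm.

0.242 mm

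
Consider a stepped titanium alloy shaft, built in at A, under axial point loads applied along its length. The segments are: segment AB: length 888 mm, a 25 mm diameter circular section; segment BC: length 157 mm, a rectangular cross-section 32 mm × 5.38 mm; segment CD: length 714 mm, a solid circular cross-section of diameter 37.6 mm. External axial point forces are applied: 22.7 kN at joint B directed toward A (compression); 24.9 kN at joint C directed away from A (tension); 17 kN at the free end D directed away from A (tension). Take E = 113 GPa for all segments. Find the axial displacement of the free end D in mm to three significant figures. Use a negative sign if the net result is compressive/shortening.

Internal axial forces (sectioning from the free end, tension +): N_CD = 17 kN, N_BC = 41.9 kN, N_AB = 19.2 kN.
A_AB = 490.9 mm².
A_BC = 172.2 mm².
A_CD = 1110 mm².
δ_AB = 19200·888/(490.9·113000) = 0.3074 mm
δ_BC = 41900·157/(172.2·113000) = 0.3381 mm
δ_CD = 17000·714/(1110·113000) = 0.09674 mm
δ = Σδ_i = 0.7423 mm.

0.742 mm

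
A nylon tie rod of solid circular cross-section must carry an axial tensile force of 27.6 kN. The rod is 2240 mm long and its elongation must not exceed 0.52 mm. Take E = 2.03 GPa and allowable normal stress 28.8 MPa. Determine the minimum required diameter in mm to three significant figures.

Required area A ≥ P/σ_allow = 27600/28.8 = 958.3 mm².
For a solid circular section, d ≥ √(4A/π) = 34.93 mm.
Elongation limit: A ≥ PL/(Eδ_allow) = 27600·2240/(2030·0.52) = 58570 mm² ⇒ d ≥ 273.1 mm.
The elongation limit governs.

273 mm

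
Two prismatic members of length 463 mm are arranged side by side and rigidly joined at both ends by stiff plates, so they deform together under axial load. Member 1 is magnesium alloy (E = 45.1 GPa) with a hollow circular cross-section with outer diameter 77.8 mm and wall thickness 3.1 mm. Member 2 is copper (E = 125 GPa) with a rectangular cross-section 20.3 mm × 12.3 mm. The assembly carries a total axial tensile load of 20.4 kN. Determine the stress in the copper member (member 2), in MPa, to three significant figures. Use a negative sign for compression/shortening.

39.8 MPa

A_1 = 727.5 mm².
A_2 = 249.7 mm².
Equal strain + equilibrium ⇒ each member carries load in proportion to AE: A₁E₁ = 32810000 N, A₂E₂ = 31210000 N, ΣAE = 64020000 N.
σ₂ = P·E₂/ΣAE = 20400·125000/64020000 = 39.83 MPa.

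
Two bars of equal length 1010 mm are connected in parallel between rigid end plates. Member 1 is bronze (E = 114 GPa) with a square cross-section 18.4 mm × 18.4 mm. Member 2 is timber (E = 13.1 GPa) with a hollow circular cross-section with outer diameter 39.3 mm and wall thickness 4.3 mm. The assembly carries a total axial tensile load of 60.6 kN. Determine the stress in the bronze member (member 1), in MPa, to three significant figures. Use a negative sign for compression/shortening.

A_1 = 338.6 mm².
A_2 = 472.8 mm².
Equal strain + equilibrium ⇒ each member carries load in proportion to AE: A₁E₁ = 38600000 N, A₂E₂ = 6194000 N, ΣAE = 44790000 N.
σ₁ = P·E₁/ΣAE = 60600·114000/44790000 = 154.2 MPa.

154 MPa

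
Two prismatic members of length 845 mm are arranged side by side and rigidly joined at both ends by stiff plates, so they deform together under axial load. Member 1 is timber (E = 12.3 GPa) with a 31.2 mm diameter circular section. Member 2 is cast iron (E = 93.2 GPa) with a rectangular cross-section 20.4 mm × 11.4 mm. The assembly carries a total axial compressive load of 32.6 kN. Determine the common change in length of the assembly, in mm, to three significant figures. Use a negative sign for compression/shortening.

-0.886 mm

A_1 = 764.5 mm².
A_2 = 232.6 mm².
Equal strain + equilibrium ⇒ each member carries load in proportion to AE: A₁E₁ = 9404000 N, A₂E₂ = 21670000 N, ΣAE = 31080000 N.
δ = PL/ΣAE = -32600·845/31080000 = -0.8864 mm.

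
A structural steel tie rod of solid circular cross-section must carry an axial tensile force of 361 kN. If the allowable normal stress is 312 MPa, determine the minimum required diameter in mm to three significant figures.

Required area A ≥ P/σ_allow = 361000/312 = 1157 mm².
For a solid circular section, d ≥ √(4A/π) = 38.38 mm.

38.4 mm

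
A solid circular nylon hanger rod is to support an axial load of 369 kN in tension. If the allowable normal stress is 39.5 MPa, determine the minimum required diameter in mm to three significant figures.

109 mm

Required area A ≥ P/σ_allow = 369000/39.5 = 9342 mm².
For a solid circular section, d ≥ √(4A/π) = 109.1 mm.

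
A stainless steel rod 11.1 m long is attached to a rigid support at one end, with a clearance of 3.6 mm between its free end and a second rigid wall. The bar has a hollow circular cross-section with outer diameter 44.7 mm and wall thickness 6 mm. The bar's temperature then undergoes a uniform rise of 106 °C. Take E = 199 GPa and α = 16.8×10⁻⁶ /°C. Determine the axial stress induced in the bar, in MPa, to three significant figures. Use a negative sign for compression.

Free thermal expansion αLΔT = 16.8e-6 · 11100 · 106 = 19.77 mm.
The walls engage after the gap closes; constrained expansion = 19.77 − 3.6 = 16.17 mm.
The walls impose strain ε = −(16.17)/11100 = -1.4565e-03; σ = Eε = 199000 · -1.4565e-03 = -289.8 MPa.

-290 MPa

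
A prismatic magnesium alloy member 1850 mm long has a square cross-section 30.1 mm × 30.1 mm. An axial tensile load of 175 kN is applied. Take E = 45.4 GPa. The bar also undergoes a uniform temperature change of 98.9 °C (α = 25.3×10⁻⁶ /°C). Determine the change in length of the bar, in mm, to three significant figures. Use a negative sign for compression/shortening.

A = 906 mm².
δ_mech = NL/(AE) = 175000·1850/(906·45400) = 7.871 mm.
δ_thermal = αLΔT = 25.3e-6·1850·98.9 = 4.629 mm.
δ = δ_mech + δ_thermal = 12.5 mm.

12.5 mm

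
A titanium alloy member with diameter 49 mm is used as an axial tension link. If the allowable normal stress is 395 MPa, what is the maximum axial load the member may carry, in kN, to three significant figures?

A = 1886 mm².
P_max = σ_allow · A = 395 · 1886 = 744900 N = 744.9 kN.

745 kN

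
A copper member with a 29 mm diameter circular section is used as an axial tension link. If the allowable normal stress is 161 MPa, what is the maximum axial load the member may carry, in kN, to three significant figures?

A = 660.5 mm².
P_max = σ_allow · A = 161 · 660.5 = 106300 N = 106.3 kN.

106 kN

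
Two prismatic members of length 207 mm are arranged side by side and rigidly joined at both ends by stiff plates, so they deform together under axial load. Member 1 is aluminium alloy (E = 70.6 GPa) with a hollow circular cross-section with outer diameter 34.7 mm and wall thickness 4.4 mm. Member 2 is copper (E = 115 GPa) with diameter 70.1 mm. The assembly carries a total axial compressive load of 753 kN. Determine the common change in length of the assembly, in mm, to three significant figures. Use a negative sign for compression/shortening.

A_1 = 418.8 mm².
A_2 = 3859 mm².
Equal strain + equilibrium ⇒ each member carries load in proportion to AE: A₁E₁ = 29570000 N, A₂E₂ = 443800000 N, ΣAE = 473400000 N.
δ = PL/ΣAE = -753000·207/473400000 = -0.3293 mm.

-0.329 mm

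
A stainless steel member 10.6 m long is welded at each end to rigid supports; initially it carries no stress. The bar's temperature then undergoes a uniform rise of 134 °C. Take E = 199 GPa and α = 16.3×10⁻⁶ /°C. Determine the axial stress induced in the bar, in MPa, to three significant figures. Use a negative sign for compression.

-435 MPa

Free thermal expansion αLΔT = 16.3e-6 · 10600 · 134 = 23.15 mm.
The walls impose strain ε = −(23.15)/10600 = -2.1842e-03; σ = Eε = 199000 · -2.1842e-03 = -434.7 MPa.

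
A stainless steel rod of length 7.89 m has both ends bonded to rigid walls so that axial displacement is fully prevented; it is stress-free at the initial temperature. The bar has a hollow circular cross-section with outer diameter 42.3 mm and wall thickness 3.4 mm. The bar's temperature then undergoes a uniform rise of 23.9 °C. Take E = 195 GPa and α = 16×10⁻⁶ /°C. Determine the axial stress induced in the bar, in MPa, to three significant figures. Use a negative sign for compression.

-74.6 MPa

Free thermal expansion αLΔT = 16e-6 · 7890 · 23.9 = 3.017 mm.
The walls impose strain ε = −(3.017)/7890 = -3.8240e-04; σ = Eε = 195000 · -3.8240e-04 = -74.57 MPa.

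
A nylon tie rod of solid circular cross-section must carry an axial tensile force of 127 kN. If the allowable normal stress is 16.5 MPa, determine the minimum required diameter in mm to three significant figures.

Required area A ≥ P/σ_allow = 127000/16.5 = 7697 mm².
For a solid circular section, d ≥ √(4A/π) = 99 mm.

99.0 mm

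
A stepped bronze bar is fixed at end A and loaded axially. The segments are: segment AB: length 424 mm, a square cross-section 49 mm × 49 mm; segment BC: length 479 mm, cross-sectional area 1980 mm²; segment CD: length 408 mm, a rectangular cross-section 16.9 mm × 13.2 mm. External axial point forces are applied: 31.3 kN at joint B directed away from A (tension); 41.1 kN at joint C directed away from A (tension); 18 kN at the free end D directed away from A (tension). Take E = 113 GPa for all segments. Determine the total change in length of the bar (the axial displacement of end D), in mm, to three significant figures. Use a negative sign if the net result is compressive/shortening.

0.559 mm

Internal axial forces (sectioning from the free end, tension +): N_CD = 18 kN, N_BC = 59.1 kN, N_AB = 90.4 kN.
A_AB = 2401 mm².
A_CD = 223.1 mm².
δ_AB = 90400·424/(2401·113000) = 0.1413 mm
δ_BC = 59100·479/(1980·113000) = 0.1265 mm
δ_CD = 18000·408/(223.1·113000) = 0.2913 mm
δ = Σδ_i = 0.5591 mm.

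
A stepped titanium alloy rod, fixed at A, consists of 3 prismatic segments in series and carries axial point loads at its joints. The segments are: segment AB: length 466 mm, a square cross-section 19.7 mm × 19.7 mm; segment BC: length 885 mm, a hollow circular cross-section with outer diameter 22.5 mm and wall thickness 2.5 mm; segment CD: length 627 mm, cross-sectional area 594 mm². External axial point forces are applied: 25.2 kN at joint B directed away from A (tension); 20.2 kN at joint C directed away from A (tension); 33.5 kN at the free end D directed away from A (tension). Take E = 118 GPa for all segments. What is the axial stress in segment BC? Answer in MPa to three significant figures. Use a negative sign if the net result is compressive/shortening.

Internal axial forces (sectioning from the free end, tension +): N_CD = 33.5 kN, N_BC = 53.7 kN, N_AB = 78.9 kN.
A_BC = 157.1 mm².
σ_BC = N_BC/A_BC = 53700/157.1 = 341.9 MPa.

342 MPa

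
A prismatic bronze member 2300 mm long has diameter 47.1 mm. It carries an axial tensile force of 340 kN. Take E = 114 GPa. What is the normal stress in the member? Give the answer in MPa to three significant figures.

A = 1742 mm².
σ = N/A = 340000/1742 = 195.1 MPa.

195 MPa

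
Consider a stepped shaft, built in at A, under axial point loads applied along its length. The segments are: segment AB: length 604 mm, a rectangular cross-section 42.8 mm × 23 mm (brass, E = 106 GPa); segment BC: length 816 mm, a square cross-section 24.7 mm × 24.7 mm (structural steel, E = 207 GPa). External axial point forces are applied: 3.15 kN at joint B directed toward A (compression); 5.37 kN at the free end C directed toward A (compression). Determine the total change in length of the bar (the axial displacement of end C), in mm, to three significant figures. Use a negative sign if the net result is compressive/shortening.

Internal axial forces (sectioning from the free end, tension +): N_BC = -5.37 kN, N_AB = -8.52 kN.
A_AB = 984.4 mm².
A_BC = 610.1 mm².
δ_AB = -8520·604/(984.4·106000) = -0.04932 mm
δ_BC = -5370·816/(610.1·207000) = -0.0347 mm
δ = Σδ_i = -0.08401 mm.

-0.0840 mm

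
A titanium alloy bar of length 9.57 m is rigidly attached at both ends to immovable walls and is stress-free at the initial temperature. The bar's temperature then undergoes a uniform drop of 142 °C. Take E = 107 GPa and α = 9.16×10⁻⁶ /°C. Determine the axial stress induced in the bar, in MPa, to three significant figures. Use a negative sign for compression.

139 MPa

Free thermal expansion αLΔT = 9.16e-6 · 9570 · -142 = -12.45 mm.
The walls impose strain ε = −(-12.45)/9570 = 1.3007e-03; σ = Eε = 107000 · 1.3007e-03 = 139.2 MPa.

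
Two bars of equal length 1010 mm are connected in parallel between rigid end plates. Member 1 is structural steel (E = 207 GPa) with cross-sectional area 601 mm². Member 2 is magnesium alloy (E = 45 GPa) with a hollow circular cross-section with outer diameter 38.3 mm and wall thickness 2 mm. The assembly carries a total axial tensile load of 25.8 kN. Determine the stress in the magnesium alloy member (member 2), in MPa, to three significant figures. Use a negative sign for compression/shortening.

A_2 = 228.1 mm².
Equal strain + equilibrium ⇒ each member carries load in proportion to AE: A₁E₁ = 124400000 N, A₂E₂ = 10260000 N, ΣAE = 134700000 N.
σ₂ = P·E₂/ΣAE = 25800·45000/134700000 = 8.621 MPa.

8.62 MPa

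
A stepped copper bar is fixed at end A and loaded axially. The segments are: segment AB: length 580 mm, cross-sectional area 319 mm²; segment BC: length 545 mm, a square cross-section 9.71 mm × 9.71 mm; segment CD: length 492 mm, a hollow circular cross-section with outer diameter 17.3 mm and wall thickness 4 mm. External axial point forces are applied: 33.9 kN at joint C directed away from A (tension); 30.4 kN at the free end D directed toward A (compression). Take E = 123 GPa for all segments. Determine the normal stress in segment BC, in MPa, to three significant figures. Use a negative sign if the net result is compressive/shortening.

37.1 MPa

Internal axial forces (sectioning from the free end, tension +): N_CD = -30.4 kN, N_BC = 3.5 kN, N_AB = 3.5 kN.
A_BC = 94.28 mm².
σ_BC = N_BC/A_BC = 3500/94.28 = 37.12 MPa.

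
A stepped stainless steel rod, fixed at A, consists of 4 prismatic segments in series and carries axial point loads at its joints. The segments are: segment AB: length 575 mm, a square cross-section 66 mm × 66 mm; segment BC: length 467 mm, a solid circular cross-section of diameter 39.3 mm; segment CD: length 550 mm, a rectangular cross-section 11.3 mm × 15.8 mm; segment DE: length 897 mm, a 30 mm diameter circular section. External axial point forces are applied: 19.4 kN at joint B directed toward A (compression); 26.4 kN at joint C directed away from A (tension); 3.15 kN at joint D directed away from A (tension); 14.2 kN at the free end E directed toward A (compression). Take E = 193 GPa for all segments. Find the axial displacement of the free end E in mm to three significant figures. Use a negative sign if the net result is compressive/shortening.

Internal axial forces (sectioning from the free end, tension +): N_DE = -14.2 kN, N_CD = -11.05 kN, N_BC = 15.35 kN, N_AB = -4.05 kN.
A_AB = 4356 mm².
A_BC = 1213 mm².
A_CD = 178.5 mm².
A_DE = 706.9 mm².
δ_AB = -4050·575/(4356·193000) = -0.00277 mm
δ_BC = 15350·467/(1213·193000) = 0.03062 mm
δ_CD = -11050·550/(178.5·193000) = -0.1764 mm
δ_DE = -14200·897/(706.9·193000) = -0.09337 mm
δ = Σδ_i = -0.2419 mm.

-0.242 mm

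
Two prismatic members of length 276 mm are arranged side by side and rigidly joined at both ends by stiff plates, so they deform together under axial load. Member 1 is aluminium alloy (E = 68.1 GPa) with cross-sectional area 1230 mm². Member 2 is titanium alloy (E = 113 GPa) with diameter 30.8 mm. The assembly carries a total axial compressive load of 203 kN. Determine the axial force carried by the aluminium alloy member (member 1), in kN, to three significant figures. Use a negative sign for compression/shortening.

A_2 = 745.1 mm².
Equal strain + equilibrium ⇒ each member carries load in proportion to AE: A₁E₁ = 83760000 N, A₂E₂ = 84190000 N, ΣAE = 168000000 N.
F₁ = P·A₁E₁/ΣAE = -203000·83760000/168000000 = -101200 N.

-101 kN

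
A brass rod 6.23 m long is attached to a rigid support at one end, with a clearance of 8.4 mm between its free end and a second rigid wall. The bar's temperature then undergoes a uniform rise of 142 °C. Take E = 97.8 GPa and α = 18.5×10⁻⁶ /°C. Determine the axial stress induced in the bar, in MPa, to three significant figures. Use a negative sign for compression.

Free thermal expansion αLΔT = 18.5e-6 · 6230 · 142 = 16.37 mm.
The walls engage after the gap closes; constrained expansion = 16.37 − 8.4 = 7.966 mm.
The walls impose strain ε = −(7.966)/6230 = -1.2787e-03; σ = Eε = 97800 · -1.2787e-03 = -125.1 MPa.

-125 MPa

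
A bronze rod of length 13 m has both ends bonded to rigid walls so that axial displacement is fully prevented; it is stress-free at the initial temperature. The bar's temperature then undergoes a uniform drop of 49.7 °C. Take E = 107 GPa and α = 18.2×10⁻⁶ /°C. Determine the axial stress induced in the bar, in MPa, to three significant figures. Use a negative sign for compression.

Free thermal expansion αLΔT = 18.2e-6 · 13000 · -49.7 = -11.76 mm.
The walls impose strain ε = −(-11.76)/13000 = 9.0454e-04; σ = Eε = 107000 · 9.0454e-04 = 96.79 MPa.

96.8 MPa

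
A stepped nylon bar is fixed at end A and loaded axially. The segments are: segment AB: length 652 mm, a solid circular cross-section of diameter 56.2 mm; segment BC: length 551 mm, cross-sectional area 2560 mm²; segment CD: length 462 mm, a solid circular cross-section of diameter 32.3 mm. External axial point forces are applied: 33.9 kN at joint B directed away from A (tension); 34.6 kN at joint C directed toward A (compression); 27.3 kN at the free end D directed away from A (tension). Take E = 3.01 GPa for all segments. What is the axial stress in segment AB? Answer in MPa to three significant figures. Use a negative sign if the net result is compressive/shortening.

Internal axial forces (sectioning from the free end, tension +): N_CD = 27.3 kN, N_BC = -7.3 kN, N_AB = 26.6 kN.
A_AB = 2481 mm².
σ_AB = N_AB/A_AB = 26600/2481 = 10.72 MPa.

10.7 MPa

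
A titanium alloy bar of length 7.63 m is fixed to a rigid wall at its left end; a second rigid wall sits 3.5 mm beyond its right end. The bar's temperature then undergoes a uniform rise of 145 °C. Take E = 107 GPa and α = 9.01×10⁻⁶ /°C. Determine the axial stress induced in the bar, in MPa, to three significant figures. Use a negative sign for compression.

-90.7 MPa

Free thermal expansion αLΔT = 9.01e-6 · 7630 · 145 = 9.968 mm.
The walls engage after the gap closes; constrained expansion = 9.968 − 3.5 = 6.468 mm.
The walls impose strain ε = −(6.468)/7630 = -8.4773e-04; σ = Eε = 107000 · -8.4773e-04 = -90.71 MPa.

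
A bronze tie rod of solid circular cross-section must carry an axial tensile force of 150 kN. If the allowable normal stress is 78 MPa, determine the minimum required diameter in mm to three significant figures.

49.5 mm

Required area A ≥ P/σ_allow = 150000/78 = 1923 mm².
For a solid circular section, d ≥ √(4A/π) = 49.48 mm.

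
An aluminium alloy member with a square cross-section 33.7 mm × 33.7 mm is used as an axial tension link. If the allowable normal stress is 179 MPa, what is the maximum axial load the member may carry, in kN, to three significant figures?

203 kN

A = 1136 mm².
P_max = σ_allow · A = 179 · 1136 = 203300 N = 203.3 kN.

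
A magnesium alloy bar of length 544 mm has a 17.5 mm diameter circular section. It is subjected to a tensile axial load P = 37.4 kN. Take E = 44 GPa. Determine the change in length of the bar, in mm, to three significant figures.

1.92 mm

A = 240.5 mm².
δ_mech = NL/(AE) = 37400·544/(240.5·44000) = 1.922 mm.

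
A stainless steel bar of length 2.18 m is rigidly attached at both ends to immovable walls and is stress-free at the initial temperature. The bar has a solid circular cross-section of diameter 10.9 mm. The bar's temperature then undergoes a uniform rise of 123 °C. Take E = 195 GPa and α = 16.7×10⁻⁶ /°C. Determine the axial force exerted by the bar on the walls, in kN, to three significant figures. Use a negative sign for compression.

-37.4 kN

Free thermal expansion αLΔT = 16.7e-6 · 2180 · 123 = 4.478 mm.
The walls impose strain ε = −(4.478)/2180 = -2.0541e-03; σ = Eε = 195000 · -2.0541e-03 = -400.5 MPa.
Wall reaction R = σ·A = -400.5·93.31 = -37380 N = -37.38 kN.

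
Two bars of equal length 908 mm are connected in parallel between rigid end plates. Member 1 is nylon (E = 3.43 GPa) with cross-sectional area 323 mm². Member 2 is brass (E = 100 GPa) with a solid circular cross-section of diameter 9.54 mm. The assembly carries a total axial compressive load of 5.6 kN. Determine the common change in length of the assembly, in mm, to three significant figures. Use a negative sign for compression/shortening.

A_2 = 71.48 mm².
Equal strain + equilibrium ⇒ each member carries load in proportion to AE: A₁E₁ = 1108000 N, A₂E₂ = 7148000 N, ΣAE = 8256000 N.
δ = PL/ΣAE = -5600·908/8256000 = -0.6159 mm.

-0.616 mm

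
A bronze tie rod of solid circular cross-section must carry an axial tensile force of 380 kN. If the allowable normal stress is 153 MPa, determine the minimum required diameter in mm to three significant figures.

56.2 mm

Required area A ≥ P/σ_allow = 380000/153 = 2484 mm².
For a solid circular section, d ≥ √(4A/π) = 56.23 mm.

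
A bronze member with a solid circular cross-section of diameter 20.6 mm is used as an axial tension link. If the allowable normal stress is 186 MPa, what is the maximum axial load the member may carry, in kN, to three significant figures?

A = 333.3 mm².
P_max = σ_allow · A = 186 · 333.3 = 61990 N = 61.99 kN.

62.0 kN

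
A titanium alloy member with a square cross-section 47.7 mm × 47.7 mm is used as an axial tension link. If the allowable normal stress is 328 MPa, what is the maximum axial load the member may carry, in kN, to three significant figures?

746 kN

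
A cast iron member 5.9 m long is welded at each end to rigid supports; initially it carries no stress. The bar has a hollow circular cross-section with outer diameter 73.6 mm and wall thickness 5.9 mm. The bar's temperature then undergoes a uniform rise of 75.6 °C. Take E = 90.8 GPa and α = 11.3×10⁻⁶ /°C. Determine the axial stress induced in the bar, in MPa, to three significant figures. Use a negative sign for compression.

-77.6 MPa

Free thermal expansion αLΔT = 11.3e-6 · 5900 · 75.6 = 5.04 mm.
The walls impose strain ε = −(5.04)/5900 = -8.5428e-04; σ = Eε = 90800 · -8.5428e-04 = -77.57 MPa.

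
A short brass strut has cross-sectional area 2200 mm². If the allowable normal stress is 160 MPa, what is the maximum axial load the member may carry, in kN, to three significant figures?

P_max = σ_allow · A = 160 · 2200 = 352000 N = 352 kN.

352 kN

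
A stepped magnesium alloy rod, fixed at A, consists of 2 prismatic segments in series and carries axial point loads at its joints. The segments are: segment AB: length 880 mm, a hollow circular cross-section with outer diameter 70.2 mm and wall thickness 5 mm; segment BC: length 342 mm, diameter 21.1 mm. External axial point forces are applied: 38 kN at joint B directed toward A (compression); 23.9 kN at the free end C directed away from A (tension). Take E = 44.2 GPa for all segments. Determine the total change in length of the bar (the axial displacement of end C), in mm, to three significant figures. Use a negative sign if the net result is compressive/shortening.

Internal axial forces (sectioning from the free end, tension +): N_BC = 23.9 kN, N_AB = -14.1 kN.
A_AB = 1024 mm².
A_BC = 349.7 mm².
δ_AB = -14100·880/(1024·44200) = -0.2741 mm
δ_BC = 23900·342/(349.7·44200) = 0.5289 mm
δ = Σδ_i = 0.2548 mm.

0.255 mm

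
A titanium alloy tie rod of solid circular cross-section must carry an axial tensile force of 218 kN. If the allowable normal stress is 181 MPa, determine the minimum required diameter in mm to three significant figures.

39.2 mm

Required area A ≥ P/σ_allow = 218000/181 = 1204 mm².
For a solid circular section, d ≥ √(4A/π) = 39.16 mm.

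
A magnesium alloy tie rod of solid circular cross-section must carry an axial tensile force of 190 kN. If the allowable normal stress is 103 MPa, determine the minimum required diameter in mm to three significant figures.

48.5 mm

Required area A ≥ P/σ_allow = 190000/103 = 1845 mm².
For a solid circular section, d ≥ √(4A/π) = 48.46 mm.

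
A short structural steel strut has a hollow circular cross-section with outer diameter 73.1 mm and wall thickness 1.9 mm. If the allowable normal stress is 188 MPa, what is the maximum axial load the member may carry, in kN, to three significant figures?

79.9 kN

A = 425 mm².
P_max = σ_allow · A = 188 · 425 = 79900 N = 79.9 kN.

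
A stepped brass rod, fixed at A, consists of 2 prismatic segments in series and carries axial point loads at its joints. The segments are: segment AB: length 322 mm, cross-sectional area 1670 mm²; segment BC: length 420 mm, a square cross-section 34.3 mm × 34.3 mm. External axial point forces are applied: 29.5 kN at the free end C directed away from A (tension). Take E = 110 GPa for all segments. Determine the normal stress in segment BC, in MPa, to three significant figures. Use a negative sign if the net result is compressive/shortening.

Internal axial forces (sectioning from the free end, tension +): N_BC = 29.5 kN, N_AB = 29.5 kN.
A_BC = 1176 mm².
σ_BC = N_BC/A_BC = 29500/1176 = 25.07 MPa.

25.1 MPa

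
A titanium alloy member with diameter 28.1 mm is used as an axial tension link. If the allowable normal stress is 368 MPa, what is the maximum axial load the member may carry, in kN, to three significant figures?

228 kN

A = 620.2 mm².
P_max = σ_allow · A = 368 · 620.2 = 228200 N = 228.2 kN.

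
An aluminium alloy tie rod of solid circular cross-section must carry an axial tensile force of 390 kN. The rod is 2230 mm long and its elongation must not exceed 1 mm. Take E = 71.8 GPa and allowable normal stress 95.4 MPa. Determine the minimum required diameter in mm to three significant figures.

124 mm

Required area A ≥ P/σ_allow = 390000/95.4 = 4088 mm².
For a solid circular section, d ≥ √(4A/π) = 72.15 mm.
Elongation limit: A ≥ PL/(Eδ_allow) = 390000·2230/(71800·1) = 12110 mm² ⇒ d ≥ 124.2 mm.
The elongation limit governs.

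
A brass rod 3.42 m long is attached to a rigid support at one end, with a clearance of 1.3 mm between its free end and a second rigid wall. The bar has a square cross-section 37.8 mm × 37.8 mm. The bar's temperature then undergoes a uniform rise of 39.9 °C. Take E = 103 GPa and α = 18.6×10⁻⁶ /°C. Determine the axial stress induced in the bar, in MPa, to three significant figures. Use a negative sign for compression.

Free thermal expansion αLΔT = 18.6e-6 · 3420 · 39.9 = 2.538 mm.
The walls engage after the gap closes; constrained expansion = 2.538 − 1.3 = 1.238 mm.
The walls impose strain ε = −(1.238)/3420 = -3.6202e-04; σ = Eε = 103000 · -3.6202e-04 = -37.29 MPa.

-37.3 MPa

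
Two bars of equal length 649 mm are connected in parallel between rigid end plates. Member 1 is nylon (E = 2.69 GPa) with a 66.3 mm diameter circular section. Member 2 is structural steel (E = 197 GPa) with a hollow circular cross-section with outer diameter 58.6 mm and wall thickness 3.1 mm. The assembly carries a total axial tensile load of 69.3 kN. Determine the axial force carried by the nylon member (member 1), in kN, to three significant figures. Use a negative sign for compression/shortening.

5.56 kN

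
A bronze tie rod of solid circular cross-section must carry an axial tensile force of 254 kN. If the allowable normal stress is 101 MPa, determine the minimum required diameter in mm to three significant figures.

56.6 mm

Required area A ≥ P/σ_allow = 254000/101 = 2515 mm².
For a solid circular section, d ≥ √(4A/π) = 56.59 mm.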